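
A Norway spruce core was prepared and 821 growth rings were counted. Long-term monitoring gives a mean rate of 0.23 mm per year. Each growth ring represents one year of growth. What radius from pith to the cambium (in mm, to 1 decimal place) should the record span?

The record spans 821 years at 0.23 mm per year.
821 years at 0.23 mm/year gives 0.23 × 821 = 188.8 mm.

188.8 mm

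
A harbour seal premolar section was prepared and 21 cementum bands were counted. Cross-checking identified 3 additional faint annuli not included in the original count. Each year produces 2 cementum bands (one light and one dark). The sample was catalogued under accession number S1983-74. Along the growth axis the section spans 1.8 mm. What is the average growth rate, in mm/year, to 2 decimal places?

Correcting the raw count gives 21 + 3 = 24 true cementum bands.
Dividing by 2 cementum bands per year: 24 / 2 = 12 years.
Mean rate = 1.8 mm / 12 years ≈ 0.15 mm/year.

0.15 mm/year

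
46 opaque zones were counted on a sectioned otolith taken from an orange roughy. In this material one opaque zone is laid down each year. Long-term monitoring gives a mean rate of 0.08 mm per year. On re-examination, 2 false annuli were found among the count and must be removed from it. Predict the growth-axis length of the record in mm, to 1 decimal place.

True opaque zone count = 46 − 2 = 44.
Length ≈ 0.08 × 44 = 3.5 mm.

3.5 mm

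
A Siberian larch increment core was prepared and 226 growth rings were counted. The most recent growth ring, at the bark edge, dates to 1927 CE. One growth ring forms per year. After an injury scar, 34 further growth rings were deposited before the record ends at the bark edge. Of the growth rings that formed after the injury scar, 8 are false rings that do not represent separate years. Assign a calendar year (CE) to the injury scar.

1901 CE

34 growth rings post-date the injury scar.
34 − 8 false = 26 true growth rings after the injury scar.
The growth ring at the bark edge is 1927 CE, so the injury scar dates to 1927 − 26 = 1901 CE.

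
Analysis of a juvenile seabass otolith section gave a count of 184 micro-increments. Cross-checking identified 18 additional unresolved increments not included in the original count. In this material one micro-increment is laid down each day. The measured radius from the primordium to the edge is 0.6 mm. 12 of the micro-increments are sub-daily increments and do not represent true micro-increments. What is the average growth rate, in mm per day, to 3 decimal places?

0.003 mm per day

True micro-increment count = 184 − 12 + 18 = 190.
0.6 mm over 190 days gives 0.6 / 190 ≈ 0.003 mm per day.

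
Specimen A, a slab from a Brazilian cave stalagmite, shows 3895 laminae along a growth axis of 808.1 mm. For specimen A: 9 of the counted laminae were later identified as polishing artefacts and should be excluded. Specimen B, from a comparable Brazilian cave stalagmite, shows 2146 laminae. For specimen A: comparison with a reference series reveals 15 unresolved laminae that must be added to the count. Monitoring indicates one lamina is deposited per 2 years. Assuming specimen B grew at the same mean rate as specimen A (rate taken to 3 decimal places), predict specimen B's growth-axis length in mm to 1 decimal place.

Specimen A: after corrections the count is 3895 − 9 + 15 = 3901 laminae.
Specimen A: multiplying by 2 years per lamina: 3901 × 2 = 7802 years.
A: Extension rate ≈ 808.1 / 7802 = 0.104 mm/year.
Specimen B: at 2 years per lamina, 2146 × 2 = 4292 years. B's length ≈ 0.104 × 4292 = 446.4 mm.

446.4 mm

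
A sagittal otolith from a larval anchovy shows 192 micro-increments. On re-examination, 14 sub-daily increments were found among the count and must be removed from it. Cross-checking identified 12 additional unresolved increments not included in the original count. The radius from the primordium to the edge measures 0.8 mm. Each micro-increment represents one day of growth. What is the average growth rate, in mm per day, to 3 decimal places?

0.004 mm per day

Correcting the raw count gives 192 − 14 + 12 = 190 true micro-increments.
0.8 mm over 190 days gives 0.8 / 190 ≈ 0.004 mm per day.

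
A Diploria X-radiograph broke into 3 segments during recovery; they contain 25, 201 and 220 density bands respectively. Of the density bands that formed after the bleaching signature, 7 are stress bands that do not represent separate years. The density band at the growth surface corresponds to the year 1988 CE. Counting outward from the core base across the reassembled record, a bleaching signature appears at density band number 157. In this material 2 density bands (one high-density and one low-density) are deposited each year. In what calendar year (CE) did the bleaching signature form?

Total density bands = 25 + 201 + 220 = 446.
446 − 157 = 289 density bands lie beyond the bleaching signature toward the growth surface.
Excluding 7 false density bands: 289 − 7 = 282.
Dividing by 2 density bands per year: 282 / 2 = 141 years.
1988 − 141 = 1847 CE.

1847 CE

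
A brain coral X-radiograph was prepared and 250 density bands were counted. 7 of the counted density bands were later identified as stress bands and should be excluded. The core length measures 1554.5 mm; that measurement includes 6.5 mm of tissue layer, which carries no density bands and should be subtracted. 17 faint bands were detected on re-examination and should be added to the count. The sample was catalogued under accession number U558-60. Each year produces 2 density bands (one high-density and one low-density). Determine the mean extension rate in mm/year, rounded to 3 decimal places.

11.908 mm/year

Adjusted count: 250 − 7 + 17 = 260 density bands.
Dividing by 2 density bands per year: 260 / 2 = 130 years.
The growth record spans 1554.5 − 6.5 = 1548.0 mm.
Mean rate = 1548.0 mm / 130 years ≈ 11.908 mm/year.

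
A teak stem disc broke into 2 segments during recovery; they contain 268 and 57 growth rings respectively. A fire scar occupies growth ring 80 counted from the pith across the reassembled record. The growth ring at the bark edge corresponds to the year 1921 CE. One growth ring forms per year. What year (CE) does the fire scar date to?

Total growth rings = 268 + 57 = 325.
Between growth ring 80 and the bark edge there are 325 − 80 = 245 growth rings.
The growth ring at the bark edge is 1921 CE, so the fire scar dates to 1921 − 245 = 1676 CE.

1676 CE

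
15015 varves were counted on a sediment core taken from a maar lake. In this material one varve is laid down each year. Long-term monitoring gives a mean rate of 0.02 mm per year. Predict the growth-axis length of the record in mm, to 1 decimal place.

The record spans 15015 years at 0.02 mm per year.
15015 years at 0.02 mm/year gives 0.02 × 15015 = 300.3 mm.

300.3 mm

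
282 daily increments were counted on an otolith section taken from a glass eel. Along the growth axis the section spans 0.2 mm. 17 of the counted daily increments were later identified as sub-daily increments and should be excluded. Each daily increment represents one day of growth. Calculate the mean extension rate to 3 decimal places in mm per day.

Correcting the raw count gives 282 − 17 = 265 true daily increments.
Mean rate = 0.2 mm / 265 days ≈ 0.001 mm per day.

0.001 mm per day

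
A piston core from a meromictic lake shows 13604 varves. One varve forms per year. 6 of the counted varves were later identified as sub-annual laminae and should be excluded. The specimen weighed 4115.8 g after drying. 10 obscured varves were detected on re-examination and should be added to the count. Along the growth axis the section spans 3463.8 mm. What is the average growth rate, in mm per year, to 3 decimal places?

0.255 mm per year

Adjusted count: 13604 − 6 + 10 = 13608 varves.
3463.8 mm over 13608 years gives 3463.8 / 13608 ≈ 0.255 mm per year.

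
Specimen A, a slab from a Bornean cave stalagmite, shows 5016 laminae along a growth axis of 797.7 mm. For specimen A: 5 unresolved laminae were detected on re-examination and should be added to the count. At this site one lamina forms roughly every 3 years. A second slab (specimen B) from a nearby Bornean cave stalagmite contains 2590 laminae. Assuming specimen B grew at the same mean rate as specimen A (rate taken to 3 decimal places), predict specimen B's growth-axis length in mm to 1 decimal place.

Specimen A: after corrections the count is 5016 + 5 = 5021 laminae.
Specimen A: 5021 laminae at 3 years each span 5021 × 3 = 15063 years.
A: Extension rate ≈ 797.7 / 15063 = 0.053 mm/year.
Specimen B: 2590 laminae at 3 years each span 2590 × 3 = 7770 years. B's length ≈ 0.053 × 7770 = 411.8 mm.

411.8 mm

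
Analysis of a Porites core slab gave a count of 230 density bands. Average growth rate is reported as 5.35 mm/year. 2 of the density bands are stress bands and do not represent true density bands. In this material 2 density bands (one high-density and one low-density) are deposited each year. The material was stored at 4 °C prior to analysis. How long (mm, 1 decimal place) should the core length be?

After corrections the count is 230 − 2 = 228 density bands.
With 2 density bands per year, 228 / 2 = 114 years.
114 years at 5.35 mm/year gives 5.35 × 114 = 609.9 mm.

609.9 mm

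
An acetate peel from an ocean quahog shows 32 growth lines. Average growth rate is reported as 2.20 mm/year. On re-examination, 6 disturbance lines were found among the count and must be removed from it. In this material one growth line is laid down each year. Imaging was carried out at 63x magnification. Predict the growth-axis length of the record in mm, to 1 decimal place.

After corrections the count is 32 − 6 = 26 growth lines.
Predicted length = 2.20 mm/year × 26 years = 57.2 mm.

57.2 mm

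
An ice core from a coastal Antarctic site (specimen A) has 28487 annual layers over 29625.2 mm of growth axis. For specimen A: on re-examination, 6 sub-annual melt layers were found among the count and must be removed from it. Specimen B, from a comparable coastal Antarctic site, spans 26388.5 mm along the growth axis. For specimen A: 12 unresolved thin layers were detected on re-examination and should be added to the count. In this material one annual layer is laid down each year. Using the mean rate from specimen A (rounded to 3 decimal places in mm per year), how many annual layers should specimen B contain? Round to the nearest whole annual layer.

Specimen A: adjusted count: 28487 − 6 + 12 = 28493 annual layers.
A: Mean rate = 29625.2 mm / 28493 years ≈ 1.040 mm/year.
For B, 26388.5 / 1.040 = 25373.56 years ≈ 25374 annual layers.

25374 annual layers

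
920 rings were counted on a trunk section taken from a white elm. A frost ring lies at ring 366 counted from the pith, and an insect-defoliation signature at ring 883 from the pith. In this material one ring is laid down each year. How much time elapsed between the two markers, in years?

517 years

The two markers are separated by 883 − 366 = 517 rings.
At one ring per year, 517 years elapsed between them.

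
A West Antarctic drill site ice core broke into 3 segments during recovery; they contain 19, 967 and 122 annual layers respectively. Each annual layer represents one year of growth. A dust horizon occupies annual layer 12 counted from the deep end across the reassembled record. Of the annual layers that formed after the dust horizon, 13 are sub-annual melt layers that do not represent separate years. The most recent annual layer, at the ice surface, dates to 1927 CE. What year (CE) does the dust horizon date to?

844 CE

Total annual layers = 19 + 967 + 122 = 1108.
Between annual layer 12 and the ice surface there are 1108 − 12 = 1096 annual layers.
1096 − 13 false = 1083 true annual layers after the dust horizon.
Counting back 1083 years from 1927 CE places the dust horizon in 1927 − 1083 = 844 CE.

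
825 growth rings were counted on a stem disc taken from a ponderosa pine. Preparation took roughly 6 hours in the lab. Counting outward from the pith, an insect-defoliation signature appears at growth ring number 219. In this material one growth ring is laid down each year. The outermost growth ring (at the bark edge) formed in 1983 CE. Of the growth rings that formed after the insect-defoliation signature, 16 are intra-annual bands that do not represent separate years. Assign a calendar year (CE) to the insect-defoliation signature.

Between growth ring 219 and the bark edge there are 825 − 219 = 606 growth rings.
Excluding 16 false growth rings: 606 − 16 = 590.
1983 − 590 = 1393 CE.

1393 CE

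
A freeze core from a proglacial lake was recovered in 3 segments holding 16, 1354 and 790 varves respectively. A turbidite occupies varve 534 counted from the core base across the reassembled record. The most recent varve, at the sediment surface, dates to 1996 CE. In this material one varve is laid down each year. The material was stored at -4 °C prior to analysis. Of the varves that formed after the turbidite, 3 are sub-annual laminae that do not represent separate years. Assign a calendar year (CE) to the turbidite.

Total varves = 16 + 1354 + 790 = 2160.
The turbidite sits at varve 534 from the core base, so 2160 − 534 = 1626 varves formed after it.
1626 − 3 false = 1623 true varves after the turbidite.
Counting back 1623 years from 1996 CE places the turbidite in 1996 − 1623 = 373 CE.

373 CE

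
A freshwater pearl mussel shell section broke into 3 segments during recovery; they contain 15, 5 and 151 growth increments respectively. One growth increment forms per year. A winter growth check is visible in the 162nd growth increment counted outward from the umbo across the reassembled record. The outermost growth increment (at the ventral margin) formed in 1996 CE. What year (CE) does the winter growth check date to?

Total growth increments = 15 + 5 + 151 = 171.
Between growth increment 162 and the ventral margin there are 171 − 162 = 9 growth increments.
1996 − 9 = 1987 CE.

1987 CE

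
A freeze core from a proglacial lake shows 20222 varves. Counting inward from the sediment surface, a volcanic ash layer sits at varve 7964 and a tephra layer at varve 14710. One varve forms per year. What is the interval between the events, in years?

14710 − 7964 = 6746 varves lie between the two events.
At one varve per year, 6746 years elapsed between them.

6746 years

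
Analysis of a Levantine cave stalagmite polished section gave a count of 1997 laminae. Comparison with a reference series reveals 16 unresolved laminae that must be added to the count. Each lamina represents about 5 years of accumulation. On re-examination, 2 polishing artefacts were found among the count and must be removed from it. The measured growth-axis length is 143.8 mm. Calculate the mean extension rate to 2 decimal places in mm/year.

0.01 mm/year

Adjusted count: 1997 − 2 + 16 = 2011 laminae.
2011 laminae at 5 years each span 2011 × 5 = 10055 years.
Mean rate = 143.8 mm / 10055 years ≈ 0.01 mm/year.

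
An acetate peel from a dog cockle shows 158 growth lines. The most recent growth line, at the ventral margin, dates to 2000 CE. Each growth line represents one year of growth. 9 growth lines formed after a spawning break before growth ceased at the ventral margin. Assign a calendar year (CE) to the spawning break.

1991 CE

There are 9 growth lines younger than the spawning break.
The growth line at the ventral margin is 2000 CE, so the spawning break dates to 2000 − 9 = 1991 CE.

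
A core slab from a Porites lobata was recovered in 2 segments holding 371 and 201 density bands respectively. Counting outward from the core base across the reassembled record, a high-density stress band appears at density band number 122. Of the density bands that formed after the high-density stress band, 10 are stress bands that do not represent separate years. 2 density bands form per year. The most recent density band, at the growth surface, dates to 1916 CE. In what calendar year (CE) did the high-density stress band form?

Total density bands = 371 + 201 = 572.
The high-density stress band sits at density band 122 from the core base, so 572 − 122 = 450 density bands formed after it.
Excluding 10 false density bands: 450 − 10 = 440.
440 density bands at 2 per year is 440 / 2 = 220 years.
Counting back 220 years from 1916 CE places the high-density stress band in 1916 − 220 = 1696 CE.

1696 CE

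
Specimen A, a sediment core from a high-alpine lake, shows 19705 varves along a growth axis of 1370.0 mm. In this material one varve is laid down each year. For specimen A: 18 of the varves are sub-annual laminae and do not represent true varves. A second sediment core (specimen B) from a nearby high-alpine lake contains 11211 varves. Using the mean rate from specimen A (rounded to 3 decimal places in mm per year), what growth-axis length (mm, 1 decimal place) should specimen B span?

Specimen A: after corrections the count is 19705 − 18 = 19687 varves.
A: Extension rate ≈ 1370.0 / 19687 = 0.070 mm/yr.
For B, 0.070 mm/year × 11211 years = 784.8 mm.

784.8 mm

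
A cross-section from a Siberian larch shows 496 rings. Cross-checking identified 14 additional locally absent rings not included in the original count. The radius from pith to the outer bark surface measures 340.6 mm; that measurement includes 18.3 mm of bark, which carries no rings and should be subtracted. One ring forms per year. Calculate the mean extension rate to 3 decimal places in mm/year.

Adjusted count: 496 + 14 = 510 rings.
The growth record spans 340.6 − 18.3 = 322.3 mm.
Extension rate ≈ 322.3 / 510 = 0.632 mm/year.

0.632 mm/year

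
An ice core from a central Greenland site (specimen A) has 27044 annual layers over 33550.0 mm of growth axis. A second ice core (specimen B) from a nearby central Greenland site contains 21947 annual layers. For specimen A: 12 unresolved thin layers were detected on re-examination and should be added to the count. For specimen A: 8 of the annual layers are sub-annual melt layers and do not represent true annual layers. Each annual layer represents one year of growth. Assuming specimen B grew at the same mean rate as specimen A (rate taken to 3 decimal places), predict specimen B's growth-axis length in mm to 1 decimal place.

27214.3 mm

Specimen A: true annual layer count = 27044 − 8 + 12 = 27048.
A: 33550.0 mm over 27048 years gives 33550.0 / 27048 ≈ 1.240 mm per year.
Length of B = 1.240 × 21947 = 27214.3 mm.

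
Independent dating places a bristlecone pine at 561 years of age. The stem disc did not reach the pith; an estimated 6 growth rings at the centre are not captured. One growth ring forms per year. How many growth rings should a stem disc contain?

555 growth rings

One growth ring per year gives 561 growth rings over 561 years.
Subtracting the 6 growth rings not captured gives 561 − 6 = 555 growth rings in the record.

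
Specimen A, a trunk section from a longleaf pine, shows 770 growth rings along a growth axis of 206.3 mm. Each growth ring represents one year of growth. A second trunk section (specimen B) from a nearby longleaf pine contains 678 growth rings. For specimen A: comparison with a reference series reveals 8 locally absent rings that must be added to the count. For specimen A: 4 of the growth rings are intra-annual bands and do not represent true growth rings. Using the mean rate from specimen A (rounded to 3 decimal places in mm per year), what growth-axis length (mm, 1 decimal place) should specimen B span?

181.0 mm

Specimen A: true growth ring count = 770 − 4 + 8 = 774.
A: Mean rate = 206.3 mm / 774 years ≈ 0.267 mm per year.
B's length ≈ 0.267 × 678 = 181.0 mm.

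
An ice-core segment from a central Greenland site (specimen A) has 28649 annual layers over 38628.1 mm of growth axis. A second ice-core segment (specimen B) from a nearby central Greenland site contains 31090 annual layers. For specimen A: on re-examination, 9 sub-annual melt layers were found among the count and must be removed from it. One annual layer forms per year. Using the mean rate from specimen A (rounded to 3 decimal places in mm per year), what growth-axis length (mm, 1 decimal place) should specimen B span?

41940.4 mm

Specimen A: correcting the raw count gives 28649 − 9 = 28640 true annual layers.
A: Mean rate = 38628.1 mm / 28640 years ≈ 1.349 mm per year.
For B, 1.349 mm/year × 31090 years = 41940.4 mm.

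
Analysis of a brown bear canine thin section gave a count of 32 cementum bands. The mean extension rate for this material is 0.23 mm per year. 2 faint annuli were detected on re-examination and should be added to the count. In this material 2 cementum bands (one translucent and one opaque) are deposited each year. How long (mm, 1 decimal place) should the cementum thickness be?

3.9 mm

Correcting the raw count gives 32 + 2 = 34 true cementum bands.
With 2 cementum bands per year, 34 / 2 = 17 years.
Length ≈ 0.23 × 17 = 3.9 mm.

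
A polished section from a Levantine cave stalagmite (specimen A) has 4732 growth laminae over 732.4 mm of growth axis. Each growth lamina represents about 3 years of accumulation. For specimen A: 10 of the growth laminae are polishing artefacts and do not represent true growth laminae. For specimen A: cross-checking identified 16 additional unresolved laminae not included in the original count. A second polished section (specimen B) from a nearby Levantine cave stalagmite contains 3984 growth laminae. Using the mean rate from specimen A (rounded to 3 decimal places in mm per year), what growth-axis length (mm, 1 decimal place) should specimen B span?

621.5 mm

Specimen A: correcting the raw count gives 4732 − 10 + 16 = 4738 true growth laminae.
Specimen A: 4738 growth laminae at 3 years each span 4738 × 3 = 14214 years.
A: Mean rate = 732.4 mm / 14214 years ≈ 0.052 mm per year.
Specimen B: at 3 years per growth lamina, 3984 × 3 = 11952 years. Length of B = 0.052 × 11952 = 621.5 mm.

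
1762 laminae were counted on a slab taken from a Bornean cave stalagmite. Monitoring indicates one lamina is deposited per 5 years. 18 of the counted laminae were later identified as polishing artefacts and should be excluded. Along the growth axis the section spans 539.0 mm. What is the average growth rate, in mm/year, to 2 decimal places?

0.06 mm/year

Correcting the raw count gives 1762 − 18 = 1744 true laminae.
At 5 years per lamina, 1744 × 5 = 8720 years.
Mean rate = 539.0 mm / 8720 years ≈ 0.06 mm/year.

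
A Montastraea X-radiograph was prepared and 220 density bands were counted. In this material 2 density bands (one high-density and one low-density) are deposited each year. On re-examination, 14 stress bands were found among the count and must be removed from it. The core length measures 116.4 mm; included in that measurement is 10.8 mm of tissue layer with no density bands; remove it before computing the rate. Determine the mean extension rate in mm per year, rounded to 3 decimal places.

Correcting the raw count gives 220 − 14 = 206 true density bands.
Dividing by 2 density bands per year: 206 / 2 = 103 years.
Removing the 10.8 mm offcut leaves 116.4 − 10.8 = 105.6 mm.
Mean rate = 105.6 mm / 103 years ≈ 1.025 mm per year.

1.025 mm per year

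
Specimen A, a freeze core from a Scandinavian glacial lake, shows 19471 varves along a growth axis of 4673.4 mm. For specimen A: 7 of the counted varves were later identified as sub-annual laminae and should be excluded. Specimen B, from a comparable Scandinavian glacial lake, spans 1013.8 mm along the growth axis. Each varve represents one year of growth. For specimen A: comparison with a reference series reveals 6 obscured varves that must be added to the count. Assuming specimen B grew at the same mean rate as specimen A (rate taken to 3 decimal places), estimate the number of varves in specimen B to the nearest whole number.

4224 varves

Specimen A: correcting the raw count gives 19471 − 7 + 6 = 19470 true varves.
A: Mean rate = 4673.4 mm / 19470 years ≈ 0.240 mm/year.
Specimen B: 1013.8 mm / 0.240 mm per year = 4224.17 years ≈ 4224 varves.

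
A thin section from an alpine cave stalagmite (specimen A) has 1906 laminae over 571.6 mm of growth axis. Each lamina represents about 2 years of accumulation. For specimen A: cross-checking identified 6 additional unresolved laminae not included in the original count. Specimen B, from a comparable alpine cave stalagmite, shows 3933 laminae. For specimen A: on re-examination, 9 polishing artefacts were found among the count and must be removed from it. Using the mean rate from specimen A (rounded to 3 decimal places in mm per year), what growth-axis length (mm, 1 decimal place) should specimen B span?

Specimen A: after corrections the count is 1906 − 9 + 6 = 1903 laminae.
Specimen A: 1903 laminae at 2 years each span 1903 × 2 = 3806 years.
A: 571.6 mm over 3806 years gives 571.6 / 3806 ≈ 0.150 mm/yr.
Specimen B: multiplying by 2 years per lamina: 3933 × 2 = 7866 years. B's length ≈ 0.150 × 7866 = 1179.9 mm.

1179.9 mm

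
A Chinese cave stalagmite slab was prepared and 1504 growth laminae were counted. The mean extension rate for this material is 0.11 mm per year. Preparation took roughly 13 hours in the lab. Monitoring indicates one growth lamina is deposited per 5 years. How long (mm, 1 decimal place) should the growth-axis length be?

1504 growth laminae at 5 years each span 1504 × 5 = 7520 years.
Length ≈ 0.11 × 7520 = 827.2 mm.

827.2 mm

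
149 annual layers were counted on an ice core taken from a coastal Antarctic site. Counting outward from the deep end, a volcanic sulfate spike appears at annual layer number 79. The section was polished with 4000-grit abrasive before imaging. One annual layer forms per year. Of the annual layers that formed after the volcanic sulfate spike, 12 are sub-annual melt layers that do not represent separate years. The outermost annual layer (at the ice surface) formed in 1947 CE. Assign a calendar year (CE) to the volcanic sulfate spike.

149 − 79 = 70 annual layers lie beyond the volcanic sulfate spike toward the ice surface.
Excluding 12 false annual layers: 70 − 12 = 58.
1947 − 58 = 1889 CE.

1889 CE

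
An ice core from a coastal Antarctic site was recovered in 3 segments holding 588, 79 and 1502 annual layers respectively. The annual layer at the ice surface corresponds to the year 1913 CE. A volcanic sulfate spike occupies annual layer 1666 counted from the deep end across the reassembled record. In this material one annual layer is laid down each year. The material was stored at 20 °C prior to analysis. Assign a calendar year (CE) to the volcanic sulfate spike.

1410 CE

Total annual layers = 588 + 79 + 1502 = 2169.
Between annual layer 1666 and the ice surface there are 2169 − 1666 = 503 annual layers.
1913 − 503 = 1410 CE.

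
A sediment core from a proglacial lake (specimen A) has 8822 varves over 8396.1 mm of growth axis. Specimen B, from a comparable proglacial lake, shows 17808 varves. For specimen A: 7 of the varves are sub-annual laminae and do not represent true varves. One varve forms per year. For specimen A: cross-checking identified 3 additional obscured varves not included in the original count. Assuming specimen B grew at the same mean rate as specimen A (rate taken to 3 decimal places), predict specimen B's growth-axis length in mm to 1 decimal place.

Specimen A: adjusted count: 8822 − 7 + 3 = 8818 varves.
A: Extension rate ≈ 8396.1 / 8818 = 0.952 mm per year.
For B, 0.952 mm/year × 17808 years = 16953.2 mm.

16953.2 mm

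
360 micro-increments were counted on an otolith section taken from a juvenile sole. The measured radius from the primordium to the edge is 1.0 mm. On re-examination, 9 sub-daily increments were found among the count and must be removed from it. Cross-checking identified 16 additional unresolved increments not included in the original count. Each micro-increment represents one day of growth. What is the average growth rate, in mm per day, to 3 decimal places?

Adjusted count: 360 − 9 + 16 = 367 micro-increments.
1.0 mm over 367 days gives 1.0 / 367 ≈ 0.003 mm per day.

0.003 mm per day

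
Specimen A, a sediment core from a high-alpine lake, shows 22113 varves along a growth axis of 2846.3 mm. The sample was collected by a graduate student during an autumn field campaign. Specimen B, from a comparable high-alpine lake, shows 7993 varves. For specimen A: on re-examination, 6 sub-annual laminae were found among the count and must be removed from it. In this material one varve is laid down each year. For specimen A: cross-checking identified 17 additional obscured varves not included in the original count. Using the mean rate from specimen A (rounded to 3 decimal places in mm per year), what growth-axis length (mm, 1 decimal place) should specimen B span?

1031.1 mm

Specimen A: true varve count = 22113 − 6 + 17 = 22124.
A: 2846.3 mm over 22124 years gives 2846.3 / 22124 ≈ 0.129 mm/yr.
B's length ≈ 0.129 × 7993 = 1031.1 mm.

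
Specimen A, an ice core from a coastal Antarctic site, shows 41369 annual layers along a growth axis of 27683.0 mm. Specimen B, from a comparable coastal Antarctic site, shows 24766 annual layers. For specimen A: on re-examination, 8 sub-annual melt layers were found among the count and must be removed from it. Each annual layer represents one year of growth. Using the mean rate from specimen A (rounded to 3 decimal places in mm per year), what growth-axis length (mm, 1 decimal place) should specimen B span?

Specimen A: correcting the raw count gives 41369 − 8 = 41361 true annual layers.
A: 27683.0 mm over 41361 years gives 27683.0 / 41361 ≈ 0.669 mm/year.
B's length ≈ 0.669 × 24766 = 16568.5 mm.

16568.5 mm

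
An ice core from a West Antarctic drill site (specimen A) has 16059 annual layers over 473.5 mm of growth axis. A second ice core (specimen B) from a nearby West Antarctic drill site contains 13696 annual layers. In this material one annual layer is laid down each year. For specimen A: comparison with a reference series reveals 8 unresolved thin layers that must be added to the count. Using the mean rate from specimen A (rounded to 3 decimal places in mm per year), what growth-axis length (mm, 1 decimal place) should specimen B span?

397.2 mm

Specimen A: correcting the raw count gives 16059 + 8 = 16067 true annual layers.
A: Mean rate = 473.5 mm / 16067 years ≈ 0.029 mm/year.
Length of B = 0.029 × 13696 = 397.2 mm.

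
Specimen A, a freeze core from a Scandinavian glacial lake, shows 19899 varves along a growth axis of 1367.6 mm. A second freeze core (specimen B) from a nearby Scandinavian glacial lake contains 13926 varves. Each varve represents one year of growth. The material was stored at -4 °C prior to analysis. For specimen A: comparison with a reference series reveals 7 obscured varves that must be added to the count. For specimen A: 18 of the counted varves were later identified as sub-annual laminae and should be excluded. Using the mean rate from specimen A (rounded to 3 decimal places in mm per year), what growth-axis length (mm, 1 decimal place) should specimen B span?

960.9 mm

Specimen A: true varve count = 19899 − 18 + 7 = 19888.
A: Mean rate = 1367.6 mm / 19888 years ≈ 0.069 mm/year.
B's length ≈ 0.069 × 13926 = 960.9 mm.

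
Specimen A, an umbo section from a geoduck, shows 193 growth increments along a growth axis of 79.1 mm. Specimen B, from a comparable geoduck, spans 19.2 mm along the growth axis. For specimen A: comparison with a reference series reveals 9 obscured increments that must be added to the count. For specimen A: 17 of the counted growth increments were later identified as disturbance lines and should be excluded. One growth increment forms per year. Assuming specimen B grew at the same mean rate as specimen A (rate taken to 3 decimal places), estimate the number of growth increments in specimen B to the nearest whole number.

Specimen A: after corrections the count is 193 − 17 + 9 = 185 growth increments.
A: Mean rate = 79.1 mm / 185 years ≈ 0.428 mm/yr.
For B, 19.2 / 0.428 = 44.86 years ≈ 45 growth increments.

45 growth increments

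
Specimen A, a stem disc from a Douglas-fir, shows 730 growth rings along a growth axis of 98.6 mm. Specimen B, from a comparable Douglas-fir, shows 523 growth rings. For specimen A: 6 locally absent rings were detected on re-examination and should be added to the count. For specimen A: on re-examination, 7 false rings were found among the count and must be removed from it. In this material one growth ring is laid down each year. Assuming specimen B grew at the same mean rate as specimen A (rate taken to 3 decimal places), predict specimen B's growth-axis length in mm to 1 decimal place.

70.6 mm

Specimen A: true growth ring count = 730 − 7 + 6 = 729.
A: 98.6 mm over 729 years gives 98.6 / 729 ≈ 0.135 mm/year.
Length of B = 0.135 × 523 = 70.6 mm.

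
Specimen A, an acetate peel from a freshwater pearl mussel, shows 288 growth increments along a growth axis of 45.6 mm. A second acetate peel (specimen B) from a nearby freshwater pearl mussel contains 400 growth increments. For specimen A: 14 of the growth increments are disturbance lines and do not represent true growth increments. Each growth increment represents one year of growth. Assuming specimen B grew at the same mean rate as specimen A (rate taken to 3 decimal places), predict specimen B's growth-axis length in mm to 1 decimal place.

Specimen A: true growth increment count = 288 − 14 = 274.
A: Mean rate = 45.6 mm / 274 years ≈ 0.166 mm/yr.
For B, 0.166 mm/year × 400 years = 66.4 mm.

66.4 mm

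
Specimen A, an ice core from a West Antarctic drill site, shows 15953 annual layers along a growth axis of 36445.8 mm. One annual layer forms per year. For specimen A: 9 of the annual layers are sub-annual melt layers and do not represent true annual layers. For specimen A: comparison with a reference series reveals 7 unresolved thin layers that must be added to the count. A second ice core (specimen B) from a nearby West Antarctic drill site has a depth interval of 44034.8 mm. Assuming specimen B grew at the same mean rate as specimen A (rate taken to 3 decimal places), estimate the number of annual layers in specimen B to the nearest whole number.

Specimen A: adjusted count: 15953 − 9 + 7 = 15951 annual layers.
A: Extension rate ≈ 36445.8 / 15951 = 2.285 mm per year.
Specimen B: 44034.8 mm / 2.285 mm per year = 19271.25 years ≈ 19271 annual layers.

19271 annual layers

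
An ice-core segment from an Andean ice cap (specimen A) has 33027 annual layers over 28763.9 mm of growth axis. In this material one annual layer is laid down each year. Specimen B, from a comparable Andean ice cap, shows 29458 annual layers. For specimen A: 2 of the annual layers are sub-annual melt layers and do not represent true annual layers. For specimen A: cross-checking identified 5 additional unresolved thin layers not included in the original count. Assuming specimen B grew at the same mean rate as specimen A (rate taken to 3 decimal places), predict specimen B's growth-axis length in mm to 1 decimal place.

25657.9 mm

Specimen A: adjusted count: 33027 − 2 + 5 = 33030 annual layers.
A: Extension rate ≈ 28763.9 / 33030 = 0.871 mm/yr.
Length of B = 0.871 × 29458 = 25657.9 mm.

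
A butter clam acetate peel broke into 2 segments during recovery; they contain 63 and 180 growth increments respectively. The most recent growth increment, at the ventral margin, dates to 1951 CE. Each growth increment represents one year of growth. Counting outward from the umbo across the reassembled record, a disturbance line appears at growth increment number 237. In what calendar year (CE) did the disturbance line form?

Total growth increments = 63 + 180 = 243.
243 − 237 = 6 growth increments lie beyond the disturbance line toward the ventral margin.
The growth increment at the ventral margin is 1951 CE, so the disturbance line dates to 1951 − 6 = 1945 CE.

1945 CE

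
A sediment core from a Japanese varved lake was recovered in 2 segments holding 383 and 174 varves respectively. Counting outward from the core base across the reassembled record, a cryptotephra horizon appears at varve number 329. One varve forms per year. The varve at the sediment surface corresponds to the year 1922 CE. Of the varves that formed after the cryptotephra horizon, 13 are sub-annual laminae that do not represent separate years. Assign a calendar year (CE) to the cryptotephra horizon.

Total varves = 383 + 174 = 557.
557 − 329 = 228 varves lie beyond the cryptotephra horizon toward the sediment surface.
228 − 13 false = 215 true varves after the cryptotephra horizon.
1922 − 215 = 1707 CE.

1707 CE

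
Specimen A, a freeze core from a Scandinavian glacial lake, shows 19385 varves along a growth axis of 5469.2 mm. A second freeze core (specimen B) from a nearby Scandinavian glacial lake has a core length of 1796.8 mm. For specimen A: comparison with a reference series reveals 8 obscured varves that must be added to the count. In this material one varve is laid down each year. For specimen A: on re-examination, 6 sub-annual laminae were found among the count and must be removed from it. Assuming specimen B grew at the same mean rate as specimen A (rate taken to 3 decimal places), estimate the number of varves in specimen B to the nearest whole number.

6372 varves

Specimen A: correcting the raw count gives 19385 − 6 + 8 = 19387 true varves.
A: Extension rate ≈ 5469.2 / 19387 = 0.282 mm/yr.
B spans 1796.8 / 0.282 = 6371.63 years ≈ 6372 varves.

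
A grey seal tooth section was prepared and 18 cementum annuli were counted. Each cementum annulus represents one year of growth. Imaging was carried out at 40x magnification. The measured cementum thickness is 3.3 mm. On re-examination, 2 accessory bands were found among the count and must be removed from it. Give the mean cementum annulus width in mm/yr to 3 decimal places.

0.206 mm/yr

True cementum annulus count = 18 − 2 = 16.
Mean rate = 3.3 mm / 16 years ≈ 0.206 mm/yr.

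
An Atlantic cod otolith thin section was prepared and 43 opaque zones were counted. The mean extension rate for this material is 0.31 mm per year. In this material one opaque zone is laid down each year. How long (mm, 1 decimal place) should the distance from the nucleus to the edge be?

13.3 mm

The record spans 43 years at 0.31 mm per year.
43 years at 0.31 mm/year gives 0.31 × 43 = 13.3 mm.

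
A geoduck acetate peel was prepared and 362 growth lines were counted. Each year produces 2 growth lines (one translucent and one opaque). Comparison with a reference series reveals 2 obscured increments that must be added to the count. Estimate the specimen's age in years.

Adjusted count: 362 + 2 = 364 growth lines.
Dividing by 2 growth lines per year: 364 / 2 = 182 years.

182 years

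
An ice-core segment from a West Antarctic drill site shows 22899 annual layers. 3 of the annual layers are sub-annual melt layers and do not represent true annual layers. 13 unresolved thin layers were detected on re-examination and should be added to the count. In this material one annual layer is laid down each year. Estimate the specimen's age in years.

True annual layer count = 22899 − 3 + 13 = 22909.
At one annual layer per year, that is 22909 years.

22909 yr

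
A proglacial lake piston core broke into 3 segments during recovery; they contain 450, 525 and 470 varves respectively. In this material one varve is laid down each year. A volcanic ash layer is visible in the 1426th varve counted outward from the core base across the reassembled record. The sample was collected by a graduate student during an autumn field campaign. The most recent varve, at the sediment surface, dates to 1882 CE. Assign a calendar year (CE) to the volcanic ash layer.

1863 CE

Total varves = 450 + 525 + 470 = 1445.
Between varve 1426 and the sediment surface there are 1445 − 1426 = 19 varves.
Counting back 19 years from 1882 CE places the volcanic ash layer in 1882 − 19 = 1863 CE.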